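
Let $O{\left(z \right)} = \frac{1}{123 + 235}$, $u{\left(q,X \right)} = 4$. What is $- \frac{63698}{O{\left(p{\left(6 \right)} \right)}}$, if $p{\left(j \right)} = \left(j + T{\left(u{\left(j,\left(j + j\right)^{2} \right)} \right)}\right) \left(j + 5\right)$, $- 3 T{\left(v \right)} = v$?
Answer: $-22803884$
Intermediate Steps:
$T{\left(v \right)} = - \frac{v}{3}$
$p{\left(j \right)} = \left(5 + j\right) \left(- \frac{4}{3} + j\right)$ ($p{\left(j \right)} = \left(j - \frac{4}{3}\right) \left(j + 5\right) = \left(j - \frac{4}{3}\right) \left(5 + j\right) = \left(- \frac{4}{3} + j\right) \left(5 + j\right) = \left(5 + j\right) \left(- \frac{4}{3} + j\right)$)
$O{\left(z \right)} = \frac{1}{358}$
$- \frac{63698}{O{\left(p{\left(6 \right)} \right)}} = - 63698 \frac{1}{\frac{1}{358}} = \left(-63698\right) 358 = -22803884$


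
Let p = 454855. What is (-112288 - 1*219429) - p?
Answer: -786572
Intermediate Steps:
(-112288 - 1*219429) - p = (-112288 - 1*219429) - 1*454855 = (-112288 - 219429) - 454855 = -331717 - 454855 = -786572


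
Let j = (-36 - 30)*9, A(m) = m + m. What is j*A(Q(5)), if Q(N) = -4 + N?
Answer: -1188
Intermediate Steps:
A(m) = 2*m
j = -594 (j = -66*9 = -594)
j*A(Q(5)) = -1188*(-4 + 5) = -1188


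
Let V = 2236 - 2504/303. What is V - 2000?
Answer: 69004/303 ≈ 227.74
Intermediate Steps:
V = 675004/303 (V = 2236 - 2504*1/303 = 2236 - 2504/303 = 675004/303 ≈ 2227.7)
V - 2000 = 675004/303 - 2000 = 69004/303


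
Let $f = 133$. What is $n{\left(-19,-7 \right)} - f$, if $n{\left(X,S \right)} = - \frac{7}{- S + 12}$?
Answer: $- \frac{2534}{19} \approx -133.37$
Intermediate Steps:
$n{\left(X,S \right)} = - \frac{7}{12 - S}$
$n{\left(-19,-7 \right)} - f = \frac{7}{-12 - 7} - 133 = \frac{7}{-19} - 133 = 7 \left(- \frac{1}{19}\right) - 133 = - \frac{7}{19} - 133 = - \frac{2534}{19}$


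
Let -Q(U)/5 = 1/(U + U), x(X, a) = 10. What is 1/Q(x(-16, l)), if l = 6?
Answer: -4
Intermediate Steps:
Q(U) = -5/(2*U) (Q(U) = -5/(U + U) = -5*1/(2*U) = -5/(2*U))
1/Q(x(-16, l)) = 1/(-5/2/10) = 1/(-5/2*⅒) = 1/(-¼) = -4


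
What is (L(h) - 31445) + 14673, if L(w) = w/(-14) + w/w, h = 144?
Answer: -117469/7 ≈ -16781.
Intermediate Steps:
L(w) = 1 - w/14 (L(w) = w*(-1/14) + 1 = -w/14 + 1 = 1 - w/14)
(L(h) - 31445) + 14673 = ((1 - 1/14*144) - 31445) + 14673 = ((1 - 72/7) - 31445) + 14673 = (-65/7 - 31445) + 14673 = -220180/7 + 14673 = -117469/7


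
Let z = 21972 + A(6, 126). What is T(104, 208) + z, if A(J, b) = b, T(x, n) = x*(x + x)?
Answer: 43730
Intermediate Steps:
T(x, n) = 2*x² (T(x, n) = x*(2*x) = 2*x²)
z = 22098 (z = 21972 + 126 = 22098)
T(104, 208) + z = 2*104² + 22098 = 2*10816 + 22098 = 21632 + 22098 = 43730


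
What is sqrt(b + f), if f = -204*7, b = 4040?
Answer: 2*sqrt(653) ≈ 51.108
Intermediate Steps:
f = -1428
sqrt(b + f) = sqrt(4040 - 1428) = sqrt(2612) = 2*sqrt(653)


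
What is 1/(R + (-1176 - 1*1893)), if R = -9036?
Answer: -1/12105 ≈ -8.2611e-5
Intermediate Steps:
1/(R + (-1176 - 1*1893)) = 1/(-9036 + (-1176 - 1*1893)) = 1/(-9036 + (-1176 - 1893)) = 1/(-9036 - 3069) = 1/(-12105) = -1/12105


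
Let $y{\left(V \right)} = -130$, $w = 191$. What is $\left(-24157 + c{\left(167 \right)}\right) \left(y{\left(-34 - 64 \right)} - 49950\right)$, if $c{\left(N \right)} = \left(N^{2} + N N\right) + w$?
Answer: $-1593144960$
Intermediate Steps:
$c{\left(N \right)} = 191 + 2 N^{2}$ ($c{\left(N \right)} = \left(N^{2} + N N\right) + 191 = \left(N^{2} + N^{2}\right) + 191 = 2 N^{2} + 191 = 191 + 2 N^{2}$)
$\left(-24157 + c{\left(167 \right)}\right) \left(y{\left(-34 - 64 \right)} - 49950\right) = \left(-24157 + \left(191 + 2 \cdot 167^{2}\right)\right) \left(-130 - 49950\right) = \left(-24157 + \left(191 + 2 \cdot 27889\right)\right) \left(-50080\right) = \left(-24157 + \left(191 + 55778\right)\right) \left(-50080\right) = \left(-24157 + 55969\right) \left(-50080\right) = 31812 \left(-50080\right) = -1593144960$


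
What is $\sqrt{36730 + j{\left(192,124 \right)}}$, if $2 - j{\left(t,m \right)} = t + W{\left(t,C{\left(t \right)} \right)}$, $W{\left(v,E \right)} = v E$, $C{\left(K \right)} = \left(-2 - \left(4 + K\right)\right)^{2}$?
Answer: $6 i \sqrt{208073} \approx 2736.9 i$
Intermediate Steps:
$C{\left(K \right)} = \left(-6 - K\right)^{2}$
$W{\left(v,E \right)} = E v$
$j{\left(t,m \right)} = 2 - t - t \left(6 + t\right)^{2}$ ($j{\left(t,m \right)} = 2 - \left(t + \left(6 + t\right)^{2} t\right) = 2 - \left(t + t \left(6 + t\right)^{2}\right) = 2 - t - t \left(6 + t\right)^{2}$)
$\sqrt{36730 + j{\left(192,124 \right)}} = \sqrt{36730 - \left(190 + 192 \left(6 + 192\right)^{2}\right)} = \sqrt{36730 - \left(190 + 7527168\right)} = \sqrt{36730 - 7527358} = \sqrt{-7490628} = 6 i \sqrt{208073}$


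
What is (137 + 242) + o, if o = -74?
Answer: 305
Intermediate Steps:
(137 + 242) + o = (137 + 242) - 74 = 379 - 74 = 305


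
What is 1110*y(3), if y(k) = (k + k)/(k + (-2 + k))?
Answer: 1665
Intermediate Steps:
y(k) = 2*k/(-2 + 2*k) (y(k) = (2*k)/(-2 + 2*k) = 2*k/(-2 + 2*k))
1110*y(3) = 1110*(3/(-1 + 3)) = 1110*(3/2) = 1665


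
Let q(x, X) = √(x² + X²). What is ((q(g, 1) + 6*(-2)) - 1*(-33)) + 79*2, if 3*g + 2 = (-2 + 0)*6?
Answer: 179 + √205/3 ≈ 183.77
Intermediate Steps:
g = -14/3 (g = -⅔ + ((-2 + 0)*6)/3 = -⅔ + (-2*6)/3 = -⅔ + (⅓)*(-12) = -⅔ - 4 = -14/3 ≈ -4.6667)
q(x, X) = √(X² + x²)
((q(g, 1) + 6*(-2)) - 1*(-33)) + 79*2 = ((√(1² + (-14/3)²) + 6*(-2)) - 1*(-33)) + 79*2 = ((√(1 + 196/9) - 12) + 33) + 158 = ((√(205/9) - 12) + 33) + 158 = ((√205/3 - 12) + 33) + 158 = ((-12 + √205/3) + 33) + 158 = (21 + √205/3) + 158 = 179 + √205/3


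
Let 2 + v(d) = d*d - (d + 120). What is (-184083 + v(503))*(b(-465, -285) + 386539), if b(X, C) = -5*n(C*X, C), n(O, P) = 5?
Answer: 26399292714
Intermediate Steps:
b(X, C) = -25 (b(X, C) = -5*5 = -25)
v(d) = -122 + d² - d (v(d) = -2 + (d*d - (d + 120)) = -2 + (d² - (120 + d)) = -2 + (d² + (-120 - d)) = -2 + (-120 + d² - d) = -122 + d² - d)
(-184083 + v(503))*(b(-465, -285) + 386539) = (-184083 + (-122 + 503² - 1*503))*(-25 + 386539) = (-184083 + (-122 + 253009 - 503))*386514 = (-184083 + 252384)*386514 = 68301*386514 = 26399292714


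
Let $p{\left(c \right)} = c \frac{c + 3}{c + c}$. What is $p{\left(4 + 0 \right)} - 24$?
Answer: $- \frac{41}{2} \approx -20.5$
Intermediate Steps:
$p{\left(c \right)} = \frac{3}{2} + \frac{c}{2}$ ($p{\left(c \right)} = c \frac{3 + c}{2 c} = \frac{3}{2} + \frac{c}{2}$)
$p{\left(4 + 0 \right)} - 24 = \left(\frac{3}{2} + \frac{4 + 0}{2}\right) - 24 = \left(\frac{3}{2} + \frac{1}{2} \cdot 4\right) - 24 = \left(\frac{3}{2} + 2\right) - 24 = \frac{7}{2} - 24 = - \frac{41}{2}$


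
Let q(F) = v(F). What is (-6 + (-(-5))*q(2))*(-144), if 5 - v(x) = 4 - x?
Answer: -1296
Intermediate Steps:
v(x) = 1 + x (v(x) = 5 - (4 - x) = 5 + (-4 + x) = 1 + x)
q(F) = 1 + F
(-6 + (-(-5))*q(2))*(-144) = (-6 + (-(-5))*(1 + 2))*(-144) = (-6 - 1*(-5)*3)*(-144) = (-6 + 5*3)*(-144) = (-6 + 15)*(-144) = 9*(-144) = -1296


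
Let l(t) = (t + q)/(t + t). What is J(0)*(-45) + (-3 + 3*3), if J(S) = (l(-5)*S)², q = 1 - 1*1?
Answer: 6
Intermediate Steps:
q = 0 (q = 1 - 1 = 0)
l(t) = ½ (l(t) = (t + 0)/(t + t) = t/((2*t)) = t*(1/(2*t)) = ½)
J(S) = S²/4 (J(S) = (S/2)² = S²/4)
J(0)*(-45) + (-3 + 3*3) = ((¼)*0²)*(-45) + (-3 + 3*3) = ((¼)*0)*(-45) + (-3 + 9) = 0*(-45) + 6 = 0 + 6 = 6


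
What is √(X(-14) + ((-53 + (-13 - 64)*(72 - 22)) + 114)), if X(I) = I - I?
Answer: 3*I*√421 ≈ 61.555*I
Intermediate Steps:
X(I) = 0
√(X(-14) + ((-53 + (-13 - 64)*(72 - 22)) + 114)) = √(0 + ((-53 + (-13 - 64)*(72 - 22)) + 114)) = √(0 + ((-53 - 77*50) + 114)) = √(0 + ((-53 - 3850) + 114)) = √(0 + (-3903 + 114)) = √(0 - 3789) = √(-3789) = 3*I*√421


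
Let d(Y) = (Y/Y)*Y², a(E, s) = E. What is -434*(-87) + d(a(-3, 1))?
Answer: 37767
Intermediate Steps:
d(Y) = Y² (d(Y) = 1*Y² = Y²)
-434*(-87) + d(a(-3, 1)) = -434*(-87) + (-3)² = 37758 + 9 = 37767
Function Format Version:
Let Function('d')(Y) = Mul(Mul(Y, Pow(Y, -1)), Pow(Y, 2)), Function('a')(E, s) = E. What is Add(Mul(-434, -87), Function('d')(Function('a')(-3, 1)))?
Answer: 37767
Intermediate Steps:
Function('d')(Y) = Pow(Y, 2) (Function('d')(Y) = Mul(1, Pow(Y, 2)) = Pow(Y, 2))
Add(Mul(-434, -87), Function('d')(Function('a')(-3, 1))) = Add(Mul(-434, -87), Pow(-3, 2)) = Add(37758, 9) = 37767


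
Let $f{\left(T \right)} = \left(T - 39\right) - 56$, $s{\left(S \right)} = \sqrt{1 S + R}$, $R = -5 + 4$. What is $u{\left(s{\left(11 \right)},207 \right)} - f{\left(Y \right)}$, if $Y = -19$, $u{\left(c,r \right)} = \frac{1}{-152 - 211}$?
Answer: $\frac{41381}{363} \approx 114.0$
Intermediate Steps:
$R = -1$
$s{\left(S \right)} = \sqrt{-1 + S}$ ($s{\left(S \right)} = \sqrt{1 S - 1} = \sqrt{S - 1} = \sqrt{-1 + S}$)
$u{\left(c,r \right)} = - \frac{1}{363}$ ($u{\left(c,r \right)} = \frac{1}{-363} = - \frac{1}{363}$)
$f{\left(T \right)} = -95 + T$ ($f{\left(T \right)} = \left(-39 + T\right) - 56 = -95 + T$)
$u{\left(s{\left(11 \right)},207 \right)} - f{\left(Y \right)} = - \frac{1}{363} - \left(-95 - 19\right) = - \frac{1}{363} - -114 = - \frac{1}{363} + 114 = \frac{41381}{363}$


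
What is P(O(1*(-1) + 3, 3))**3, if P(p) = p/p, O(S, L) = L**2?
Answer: 1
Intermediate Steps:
P(p) = 1
P(O(1*(-1) + 3, 3))**3 = 1**3 = 1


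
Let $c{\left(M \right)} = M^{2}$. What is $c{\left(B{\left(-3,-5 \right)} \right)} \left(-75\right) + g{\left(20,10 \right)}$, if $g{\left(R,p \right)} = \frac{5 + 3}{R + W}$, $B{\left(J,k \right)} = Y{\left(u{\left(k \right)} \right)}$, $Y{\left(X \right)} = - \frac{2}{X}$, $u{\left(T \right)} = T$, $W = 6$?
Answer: $- \frac{152}{13} \approx -11.692$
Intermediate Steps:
$B{\left(J,k \right)} = - \frac{2}{k}$
$g{\left(R,p \right)} = \frac{8}{6 + R}$ ($g{\left(R,p \right)} = \frac{5 + 3}{R + 6} = \frac{8}{6 + R}$)
$c{\left(B{\left(-3,-5 \right)} \right)} \left(-75\right) + g{\left(20,10 \right)} = \left(- \frac{2}{-5}\right)^{2} \left(-75\right) + \frac{8}{6 + 20} = \left(\left(-2\right) \left(- \frac{1}{5}\right)\right)^{2} \left(-75\right) + \frac{8}{26} = \left(\frac{2}{5}\right)^{2} \left(-75\right) + 8 \cdot \frac{1}{26} = \frac{4}{25} \left(-75\right) + \frac{4}{13} = -12 + \frac{4}{13} = - \frac{152}{13}$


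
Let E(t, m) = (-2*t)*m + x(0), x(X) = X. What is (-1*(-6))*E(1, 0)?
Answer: 0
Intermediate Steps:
E(t, m) = -2*m*t (E(t, m) = (-2*t)*m + 0 = -2*m*t + 0 = -2*m*t)
(-1*(-6))*E(1, 0) = (-1*(-6))*(-2*0*1) = 6*0 = 0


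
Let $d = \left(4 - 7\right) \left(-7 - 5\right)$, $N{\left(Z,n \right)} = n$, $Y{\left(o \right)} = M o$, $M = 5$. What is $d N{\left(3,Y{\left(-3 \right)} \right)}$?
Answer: $-540$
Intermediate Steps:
$Y{\left(o \right)} = 5 o$
$d = 36$ ($d = \left(-3\right) \left(-12\right) = 36$)
$d N{\left(3,Y{\left(-3 \right)} \right)} = 36 \cdot 5 \left(-3\right) = 36 \left(-15\right) = -540$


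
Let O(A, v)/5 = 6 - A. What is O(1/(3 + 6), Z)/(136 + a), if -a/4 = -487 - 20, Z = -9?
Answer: 265/19476 ≈ 0.013606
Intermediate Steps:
a = 2028 (a = -4*(-487 - 20) = -4*(-507) = 2028)
O(A, v) = 30 - 5*A (O(A, v) = 5*(6 - A) = 30 - 5*A)
O(1/(3 + 6), Z)/(136 + a) = (30 - 5/(3 + 6))/(136 + 2028) = (30 - 5/9)/2164 = (30 - 5*⅑)*(1/2164) = (30 - 5/9)*(1/2164) = (265/9)*(1/2164) = 265/19476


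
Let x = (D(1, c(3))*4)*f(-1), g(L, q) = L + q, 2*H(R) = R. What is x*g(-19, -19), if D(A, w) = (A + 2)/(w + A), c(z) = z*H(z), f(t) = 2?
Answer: -1824/11 ≈ -165.82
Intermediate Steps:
H(R) = R/2
c(z) = z**2/2 (c(z) = z*(z/2) = z**2/2)
D(A, w) = (2 + A)/(A + w)
x = 48/11 (x = (((2 + 1)/(1 + (1/2)*3**2))*4)*2 = ((3/(1 + (1/2)*9))*4)*2 = ((3/(1 + 9/2))*4)*2 = ((3/(11/2))*4)*2 = (((2/11)*3)*4)*2 = ((6/11)*4)*2 = (24/11)*2 = 48/11 ≈ 4.3636)
x*g(-19, -19) = 48*(-19 - 19)/11 = (48/11)*(-38) = -1824/11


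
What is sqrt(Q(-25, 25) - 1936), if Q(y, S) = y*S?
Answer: I*sqrt(2561) ≈ 50.606*I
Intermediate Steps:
Q(y, S) = S*y
sqrt(Q(-25, 25) - 1936) = sqrt(25*(-25) - 1936) = sqrt(-625 - 1936) = sqrt(-2561) = I*sqrt(2561)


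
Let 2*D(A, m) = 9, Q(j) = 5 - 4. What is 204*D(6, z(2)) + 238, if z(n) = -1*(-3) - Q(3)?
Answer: 1156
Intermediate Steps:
Q(j) = 1
z(n) = 2 (z(n) = -1*(-3) - 1*1 = 3 - 1 = 2)
D(A, m) = 9/2 (D(A, m) = (½)*9 = 9/2)
204*D(6, z(2)) + 238 = 204*(9/2) + 238 = 918 + 238 = 1156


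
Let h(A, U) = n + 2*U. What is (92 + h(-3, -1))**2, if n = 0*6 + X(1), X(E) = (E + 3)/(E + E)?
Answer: 8464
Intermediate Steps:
X(E) = (3 + E)/(2*E) (X(E) = (3 + E)/((2*E)) = (3 + E)*(1/(2*E)) = (3 + E)/(2*E))
n = 2 (n = 0*6 + (1/2)*(3 + 1)/1 = 0 + (1/2)*1*4 = 0 + 2 = 2)
h(A, U) = 2 + 2*U
(92 + h(-3, -1))**2 = (92 + (2 + 2*(-1)))**2 = (92 + (2 - 2))**2 = (92 + 0)**2 = 92**2 = 8464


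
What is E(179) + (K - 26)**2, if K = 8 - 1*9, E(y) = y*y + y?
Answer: 32949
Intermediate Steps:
E(y) = y + y**2 (E(y) = y**2 + y = y + y**2)
K = -1 (K = 8 - 9 = -1)
E(179) + (K - 26)**2 = 179*(1 + 179) + (-1 - 26)**2 = 179*180 + (-27)**2 = 32220 + 729 = 32949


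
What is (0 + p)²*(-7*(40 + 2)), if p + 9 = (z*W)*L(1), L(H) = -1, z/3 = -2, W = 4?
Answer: -66150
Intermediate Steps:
z = -6 (z = 3*(-2) = -6)
p = 15 (p = -9 - 6*4*(-1) = -9 - 24*(-1) = -9 + 24 = 15)
(0 + p)²*(-7*(40 + 2)) = (0 + 15)²*(-7*(40 + 2)) = 15²*(-7*42) = 225*(-294) = -66150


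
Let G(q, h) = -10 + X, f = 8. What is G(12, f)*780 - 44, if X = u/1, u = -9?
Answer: -14864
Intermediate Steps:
X = -9 (X = -9/1 = -9*1 = -9)
G(q, h) = -19 (G(q, h) = -10 - 9 = -19)
G(12, f)*780 - 44 = -19*780 - 44 = -14820 - 44 = -14864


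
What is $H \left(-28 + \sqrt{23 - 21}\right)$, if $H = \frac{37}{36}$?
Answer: $- \frac{259}{9} + \frac{37 \sqrt{2}}{36} \approx -27.324$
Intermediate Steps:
$H = \frac{37}{36}$ ($H = 37 \cdot \frac{1}{36} = \frac{37}{36} \approx 1.0278$)
$H \left(-28 + \sqrt{23 - 21}\right) = \frac{37 \left(-28 + \sqrt{23 - 21}\right)}{36} = \frac{37 \left(-28 + \sqrt{2}\right)}{36} = - \frac{259}{9} + \frac{37 \sqrt{2}}{36}$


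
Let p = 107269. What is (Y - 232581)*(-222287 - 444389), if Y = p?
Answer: 83542502912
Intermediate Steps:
Y = 107269
(Y - 232581)*(-222287 - 444389) = (107269 - 232581)*(-222287 - 444389) = -125312*(-666676) = 83542502912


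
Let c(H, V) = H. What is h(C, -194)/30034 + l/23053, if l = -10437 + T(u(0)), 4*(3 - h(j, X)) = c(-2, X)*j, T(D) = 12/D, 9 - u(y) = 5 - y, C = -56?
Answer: -313951081/692373802 ≈ -0.45344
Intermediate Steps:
u(y) = 4 + y (u(y) = 9 - (5 - y) = 9 + (-5 + y) = 4 + y)
h(j, X) = 3 + j/2 (h(j, X) = 3 - (-1)*j/2 = 3 + j/2)
l = -10434 (l = -10437 + 12/(4 + 0) = -10437 + 12/4 = -10437 + 12*(¼) = -10437 + 3 = -10434)
h(C, -194)/30034 + l/23053 = (3 + (½)*(-56))/30034 - 10434/23053 = (3 - 28)*(1/30034) - 10434*1/23053 = -25*1/30034 - 10434/23053 = -25/30034 - 10434/23053 = -313951081/692373802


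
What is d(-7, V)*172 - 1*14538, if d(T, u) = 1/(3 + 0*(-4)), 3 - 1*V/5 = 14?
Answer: -43442/3 ≈ -14481.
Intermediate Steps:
V = -55 (V = 15 - 5*14 = 15 - 70 = -55)
d(T, u) = ⅓ (d(T, u) = 1/(3 + 0) = 1/3 = ⅓)
d(-7, V)*172 - 1*14538 = (⅓)*172 - 1*14538 = 172/3 - 14538 = -43442/3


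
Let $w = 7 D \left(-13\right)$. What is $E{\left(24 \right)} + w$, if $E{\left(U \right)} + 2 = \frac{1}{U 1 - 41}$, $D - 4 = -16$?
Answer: $\frac{18529}{17} \approx 1089.9$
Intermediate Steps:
$D = -12$ ($D = 4 - 16 = -12$)
$E{\left(U \right)} = -2 + \frac{1}{-41 + U}$ ($E{\left(U \right)} = -2 + \frac{1}{U 1 - 41} = -2 + \frac{1}{U - 41} = -2 + \frac{1}{-41 + U}$)
$w = 1092$ ($w = 7 \left(-12\right) \left(-13\right) = \left(-84\right) \left(-13\right) = 1092$)
$E{\left(24 \right)} + w = \frac{83 - 48}{-41 + 24} + 1092 = \frac{83 - 48}{-17} + 1092 = \left(- \frac{1}{17}\right) 35 + 1092 = - \frac{35}{17} + 1092 = \frac{18529}{17}$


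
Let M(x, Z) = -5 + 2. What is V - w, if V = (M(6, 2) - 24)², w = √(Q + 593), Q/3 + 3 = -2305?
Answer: 729 - I*√6331 ≈ 729.0 - 79.568*I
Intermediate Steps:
Q = -6924 (Q = -9 + 3*(-2305) = -9 - 6915 = -6924)
M(x, Z) = -3
w = I*√6331 (w = √(-6924 + 593) = √(-6331) = I*√6331 ≈ 79.568*I)
V = 729 (V = (-3 - 24)² = (-27)² = 729)
V - w = 729 - I*√6331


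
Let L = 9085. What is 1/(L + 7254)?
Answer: 1/16339 ≈ 6.1203e-5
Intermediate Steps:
1/(L + 7254) = 1/(9085 + 7254) = 1/16339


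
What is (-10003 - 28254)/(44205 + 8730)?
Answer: -38257/52935 ≈ -0.72272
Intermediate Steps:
(-10003 - 28254)/(44205 + 8730) = -38257/52935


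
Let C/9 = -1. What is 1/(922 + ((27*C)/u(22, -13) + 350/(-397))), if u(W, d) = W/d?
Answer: 8734/9299171 ≈ 0.00093922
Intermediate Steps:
C = -9 (C = 9*(-1) = -9)
1/(922 + ((27*C)/u(22, -13) + 350/(-397))) = 1/(922 + ((27*(-9))/((22/(-13))) + 350/(-397))) = 1/(922 + (-243/(22*(-1/13)) + 350*(-1/397))) = 1/(922 + (-243/(-22/13) - 350/397)) = 1/(922 + (-243*(-13/22) - 350/397)) = 1/(922 + (3159/22 - 350/397)) = 1/(922 + 1246423/8734) = 1/(9299171/8734) = 8734/9299171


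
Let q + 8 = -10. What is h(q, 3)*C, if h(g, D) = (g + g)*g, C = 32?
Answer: 20736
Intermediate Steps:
q = -18 (q = -8 - 10 = -18)
h(g, D) = 2*g**2 (h(g, D) = (2*g)*g = 2*g**2)
h(q, 3)*C = (2*(-18)**2)*32 = (2*324)*32 = 648*32 = 20736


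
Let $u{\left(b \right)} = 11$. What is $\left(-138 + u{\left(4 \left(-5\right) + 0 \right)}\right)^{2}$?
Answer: $16129$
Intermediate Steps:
$\left(-138 + u{\left(4 \left(-5\right) + 0 \right)}\right)^{2} = \left(-138 + 11\right)^{2} = \left(-127\right)^{2} = 16129$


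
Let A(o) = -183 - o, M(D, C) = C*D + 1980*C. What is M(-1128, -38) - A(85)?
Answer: -32108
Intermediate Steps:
M(D, C) = 1980*C + C*D
M(-1128, -38) - A(85) = -38*(1980 - 1128) - (-183 - 1*85) = -38*852 - (-183 - 85) = -32376 - 1*(-268) = -32376 + 268 = -32108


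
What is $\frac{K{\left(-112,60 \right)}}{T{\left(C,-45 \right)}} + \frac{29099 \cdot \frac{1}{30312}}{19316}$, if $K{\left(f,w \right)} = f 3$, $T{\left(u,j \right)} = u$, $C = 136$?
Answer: $- \frac{24590782181}{9953612064} \approx -2.4705$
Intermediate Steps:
$K{\left(f,w \right)} = 3 f$
$\frac{K{\left(-112,60 \right)}}{T{\left(C,-45 \right)}} + \frac{29099 \cdot \frac{1}{30312}}{19316} = \frac{3 \left(-112\right)}{136} + \frac{29099 \cdot \frac{1}{30312}}{19316} = \left(-336\right) \frac{1}{136} + 29099 \cdot \frac{1}{30312} \cdot \frac{1}{19316} = - \frac{42}{17} + \frac{29099}{30312} \cdot \frac{1}{19316} = - \frac{42}{17} + \frac{29099}{585506592} = - \frac{24590782181}{9953612064}$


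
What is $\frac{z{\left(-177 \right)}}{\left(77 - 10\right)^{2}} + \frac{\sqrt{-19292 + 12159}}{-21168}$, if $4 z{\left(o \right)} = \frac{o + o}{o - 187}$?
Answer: $\frac{177}{3267992} - \frac{i \sqrt{7133}}{21168} \approx 5.4162 \cdot 10^{-5} - 0.0039898 i$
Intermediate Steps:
$z{\left(o \right)} = \frac{o}{2 \left(-187 + o\right)}$ ($z{\left(o \right)} = \frac{\left(o + o\right) \frac{1}{o - 187}}{4} = \frac{2 o \frac{1}{-187 + o}}{4} = \frac{o}{2 \left(-187 + o\right)}$)
$\frac{z{\left(-177 \right)}}{\left(77 - 10\right)^{2}} + \frac{\sqrt{-19292 + 12159}}{-21168} = \frac{\frac{1}{2} \left(-177\right) \frac{1}{-187 - 177}}{\left(77 - 10\right)^{2}} + \frac{\sqrt{-19292 + 12159}}{-21168} = \frac{\frac{1}{2} \left(-177\right) \frac{1}{-364}}{67^{2}} + \sqrt{-7133} \left(- \frac{1}{21168}\right) = \frac{\frac{1}{2} \left(-177\right) \left(- \frac{1}{364}\right)}{4489} + i \sqrt{7133} \left(- \frac{1}{21168}\right) = \frac{177}{728} \cdot \frac{1}{4489} - \frac{i \sqrt{7133}}{21168} = \frac{177}{3267992} - \frac{i \sqrt{7133}}{21168}$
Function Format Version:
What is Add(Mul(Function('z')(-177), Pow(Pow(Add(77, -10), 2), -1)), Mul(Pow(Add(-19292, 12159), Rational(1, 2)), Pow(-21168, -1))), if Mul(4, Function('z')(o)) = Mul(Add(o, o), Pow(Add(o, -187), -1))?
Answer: Add(Rational(177, 3267992), Mul(Rational(-1, 21168), I, Pow(7133, Rational(1, 2)))) ≈ Add(5.4162e-5, Mul(-0.0039898, I))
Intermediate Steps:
Function('z')(o) = Mul(Rational(1, 2), o, Pow(Add(-187, o), -1)) (Function('z')(o) = Mul(Rational(1, 4), Mul(Add(o, o), Pow(Add(o, -187), -1))) = Mul(Rational(1, 4), Mul(Mul(2, o), Pow(Add(-187, o), -1))) = Mul(Rational(1, 4), Mul(2, o, Pow(Add(-187, o), -1))) = Mul(Rational(1, 2), o, Pow(Add(-187, o), -1)))
Add(Mul(Function('z')(-177), Pow(Pow(Add(77, -10), 2), -1)), Mul(Pow(Add(-19292, 12159), Rational(1, 2)), Pow(-21168, -1))) = Add(Mul(Mul(Rational(1, 2), -177, Pow(Add(-187, -177), -1)), Pow(Pow(Add(77, -10), 2), -1)), Mul(Pow(Add(-19292, 12159), Rational(1, 2)), Pow(-21168, -1))) = Add(Mul(Mul(Rational(1, 2), -177, Pow(-364, -1)), Pow(Pow(67, 2), -1)), Mul(Pow(-7133, Rational(1, 2)), Rational(-1, 21168))) = Add(Mul(Mul(Rational(1, 2), -177, Rational(-1, 364)), Pow(4489, -1)), Mul(Mul(I, Pow(7133, Rational(1, 2))), Rational(-1, 21168))) = Add(Mul(Rational(177, 728), Rational(1, 4489)), Mul(Rational(-1, 21168), I, Pow(7133, Rational(1, 2)))) = Add(Rational(177, 3267992), Mul(Rational(-1, 21168), I, Pow(7133, Rational(1, 2))))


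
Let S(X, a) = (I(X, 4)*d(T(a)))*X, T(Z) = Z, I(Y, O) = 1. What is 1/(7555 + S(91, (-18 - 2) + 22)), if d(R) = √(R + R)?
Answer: 1/7737 ≈ 0.00012925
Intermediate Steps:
d(R) = √2*√R (d(R) = √(2*R) = √2*√R)
S(X, a) = X*√2*√a (S(X, a) = (1*(√2*√a))*X = (√2*√a)*X = X*√2*√a)
1/(7555 + S(91, (-18 - 2) + 22)) = 1/(7555 + 91*√2*√((-18 - 2) + 22)) = 1/(7555 + 91*√2*√(-20 + 22)) = 1/(7555 + 91*√2*√2) = 1/(7555 + 182) = 1/7737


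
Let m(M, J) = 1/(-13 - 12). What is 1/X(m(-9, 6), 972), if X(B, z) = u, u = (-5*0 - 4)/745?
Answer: -745/4 ≈ -186.25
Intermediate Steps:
m(M, J) = -1/25 (m(M, J) = 1/(-25) = -1/25)
u = -4/745 (u = (0 - 4)*(1/745) = -4*1/745 = -4/745 ≈ -0.0053691)
X(B, z) = -4/745
1/X(m(-9, 6), 972) = 1/(-4/745) = -745/4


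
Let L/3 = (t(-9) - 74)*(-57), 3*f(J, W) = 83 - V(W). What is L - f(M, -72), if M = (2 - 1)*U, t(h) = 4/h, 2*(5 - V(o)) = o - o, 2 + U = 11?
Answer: 12704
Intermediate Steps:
U = 9 (U = -2 + 11 = 9)
V(o) = 5 (V(o) = 5 - (o - o)/2 = 5 - ½*0 = 5 + 0 = 5)
M = 9 (M = (2 - 1)*9 = 1*9 = 9)
f(J, W) = 26 (f(J, W) = (83 - 1*5)/3 = (83 - 5)/3 = (⅓)*78 = 26)
L = 12730 (L = 3*((4/(-9) - 74)*(-57)) = 3*((4*(-⅑) - 74)*(-57)) = 3*((-4/9 - 74)*(-57)) = 3*(-670/9*(-57)) = 3*(12730/3) = 12730)
L - f(M, -72) = 12730 - 1*26 = 12730 - 26 = 12704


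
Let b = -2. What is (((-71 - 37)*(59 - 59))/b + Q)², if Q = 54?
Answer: 2916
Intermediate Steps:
(((-71 - 37)*(59 - 59))/b + Q)² = (((-71 - 37)*(59 - 59))/(-2) + 54)² = (-108*0*(-½) + 54)² = (0*(-½) + 54)² = (0 + 54)² = 54² = 2916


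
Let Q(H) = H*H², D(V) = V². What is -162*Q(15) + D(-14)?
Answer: -546554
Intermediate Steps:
Q(H) = H³
-162*Q(15) + D(-14) = -162*15³ + (-14)² = -162*3375 + 196 = -546750 + 196 = -546554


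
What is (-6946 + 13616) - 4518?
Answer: 2152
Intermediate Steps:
(-6946 + 13616) - 4518 = 6670 - 4518 = 2152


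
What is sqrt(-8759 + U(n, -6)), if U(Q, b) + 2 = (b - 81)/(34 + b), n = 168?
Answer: I*sqrt(1717765)/14 ≈ 93.617*I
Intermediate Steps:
U(Q, b) = -2 + (-81 + b)/(34 + b) (U(Q, b) = -2 + (b - 81)/(34 + b) = -2 + (-81 + b)/(34 + b))
sqrt(-8759 + U(n, -6)) = sqrt(-8759 + (-149 - 1*(-6))/(34 - 6)) = sqrt(-8759 + (-149 + 6)/28) = sqrt(-8759 + (1/28)*(-143)) = sqrt(-8759 - 143/28) = sqrt(-245395/28) = I*sqrt(1717765)/14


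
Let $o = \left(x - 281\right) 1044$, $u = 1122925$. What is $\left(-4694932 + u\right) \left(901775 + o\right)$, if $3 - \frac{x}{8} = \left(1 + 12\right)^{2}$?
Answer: $2779096458147$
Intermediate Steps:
$x = -1328$ ($x = 24 - 8 \left(1 + 12\right)^{2} = 24 - 8 \cdot 13^{2} = 24 - 1352 = -1328$)
$o = -1679796$ ($o = \left(-1328 - 281\right) 1044 = \left(-1609\right) 1044 = -1679796$)
$\left(-4694932 + u\right) \left(901775 + o\right) = \left(-4694932 + 1122925\right) \left(901775 - 1679796\right) = \left(-3572007\right) \left(-778021\right) = 2779096458147$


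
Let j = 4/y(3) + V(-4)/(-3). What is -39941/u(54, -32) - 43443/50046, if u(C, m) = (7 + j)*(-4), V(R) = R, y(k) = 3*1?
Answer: 998603745/967556 ≈ 1032.1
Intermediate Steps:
y(k) = 3
j = 8/3 (j = 4/3 - 4/(-3) = 4*(1/3) - 4*(-1/3) = 4/3 + 4/3 = 8/3 ≈ 2.6667)
u(C, m) = -116/3 (u(C, m) = (7 + 8/3)*(-4) = (29/3)*(-4) = -116/3)
-39941/u(54, -32) - 43443/50046 = -39941/(-116/3) - 43443/50046 = -39941*(-3/116) - 43443*1/50046 = 119823/116 - 14481/16682 = 998603745/967556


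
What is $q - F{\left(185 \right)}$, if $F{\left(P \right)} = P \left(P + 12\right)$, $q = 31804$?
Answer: $-4641$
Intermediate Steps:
$F{\left(P \right)} = P \left(12 + P\right)$
$q - F{\left(185 \right)} = 31804 - 185 \left(12 + 185\right) = 31804 - 185 \cdot 197 = 31804 - 36445 = -4641$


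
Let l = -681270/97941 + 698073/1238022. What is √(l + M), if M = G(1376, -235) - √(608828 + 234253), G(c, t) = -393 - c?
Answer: √(-322251573852811092554070 - 181510090616344614084*√843081)/13472568078 ≈ 51.9*I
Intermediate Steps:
M = -1769 - √843081 (M = (-393 - 1*1376) - √(608828 + 234253) = (-393 - 1376) - √843081 = -1769 - √843081 ≈ -2687.2)
l = -86117475583/13472568078 (l = -681270*1/97941 + 698073*(1/1238022) = -227090/32647 + 232691/412674 = -86117475583/13472568078 ≈ -6.3921)
√(l + M) = √(-86117475583/13472568078 + (-1769 - √843081)) = √(-23919090405565/13472568078 - √843081)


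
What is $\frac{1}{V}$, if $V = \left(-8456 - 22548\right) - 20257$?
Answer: $- \frac{1}{51261} \approx -1.9508 \cdot 10^{-5}$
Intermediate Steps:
$V = -51261$ ($V = -31004 - 20257 = -51261$)
$\frac{1}{V} = \frac{1}{-51261} = - \frac{1}{51261}$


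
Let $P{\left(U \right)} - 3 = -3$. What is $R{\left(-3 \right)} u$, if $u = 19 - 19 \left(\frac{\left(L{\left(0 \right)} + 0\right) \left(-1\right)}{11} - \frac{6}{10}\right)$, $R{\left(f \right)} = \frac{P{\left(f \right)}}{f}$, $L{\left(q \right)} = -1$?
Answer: $0$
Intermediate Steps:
$P{\left(U \right)} = 0$ ($P{\left(U \right)} = 3 - 3 = 0$)
$R{\left(f \right)} = 0$ ($R{\left(f \right)} = \frac{0}{f} = 0$)
$u = \frac{1577}{55}$ ($u = 19 - 19 \left(\frac{\left(-1 + 0\right) \left(-1\right)}{11} - \frac{6}{10}\right) = 19 - 19 \left(\left(-1\right) \left(-1\right) \frac{1}{11} - \frac{3}{5}\right) = 19 - 19 \left(1 \cdot \frac{1}{11} - \frac{3}{5}\right) = 19 - 19 \left(\frac{1}{11} - \frac{3}{5}\right) = 19 - - \frac{532}{55} = 19 + \frac{532}{55} = \frac{1577}{55} \approx 28.673$)
$R{\left(-3 \right)} u = 0 \cdot \frac{1577}{55} = 0$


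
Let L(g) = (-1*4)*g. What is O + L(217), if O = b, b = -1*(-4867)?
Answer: 3999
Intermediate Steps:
L(g) = -4*g
b = 4867
O = 4867
O + L(217) = 4867 - 4*217 = 4867 - 868 = 3999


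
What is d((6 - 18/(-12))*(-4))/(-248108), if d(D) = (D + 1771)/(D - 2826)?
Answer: 1741/708596448 ≈ 2.4570e-6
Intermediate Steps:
d(D) = (1771 + D)/(-2826 + D)
d((6 - 18/(-12))*(-4))/(-248108) = ((1771 + (6 - 18/(-12))*(-4))/(-2826 + (6 - 18/(-12))*(-4)))/(-248108) = ((1771 + (6 - 18*(-1/12))*(-4))/(-2826 + (6 - 18*(-1/12))*(-4)))*(-1/248108) = ((1771 + (6 + 3/2)*(-4))/(-2826 + (6 + 3/2)*(-4)))*(-1/248108) = ((1771 + (15/2)*(-4))/(-2826 + (15/2)*(-4)))*(-1/248108) = ((1771 - 30)/(-2826 - 30))*(-1/248108) = (1741/(-2856))*(-1/248108) = -1/2856*1741*(-1/248108) = -1741/2856*(-1/248108) = 1741/708596448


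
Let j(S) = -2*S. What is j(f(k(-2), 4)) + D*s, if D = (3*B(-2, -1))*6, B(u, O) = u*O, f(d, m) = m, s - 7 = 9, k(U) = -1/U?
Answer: 568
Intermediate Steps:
s = 16 (s = 7 + 9 = 16)
B(u, O) = O*u
D = 36 (D = (3*(-1*(-2)))*6 = (3*2)*6 = 6*6 = 36)
j(f(k(-2), 4)) + D*s = -2*4 + 36*16 = -8 + 576 = 568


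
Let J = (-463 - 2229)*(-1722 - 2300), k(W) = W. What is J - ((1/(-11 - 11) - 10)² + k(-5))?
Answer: 5240329995/484 ≈ 1.0827e+7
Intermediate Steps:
J = 10827224 (J = -2692*(-4022) = 10827224)
J - ((1/(-11 - 11) - 10)² + k(-5)) = 10827224 - ((1/(-11 - 11) - 10)² - 5) = 10827224 - ((1/(-22) - 10)² - 5) = 10827224 - ((-1/22 - 10)² - 5) = 10827224 - ((-221/22)² - 5) = 10827224 - (48841/484 - 5) = 10827224 - 1*46421/484 = 10827224 - 46421/484 = 5240329995/484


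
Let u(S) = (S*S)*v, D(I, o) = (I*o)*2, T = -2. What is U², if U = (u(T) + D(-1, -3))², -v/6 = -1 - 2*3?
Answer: 916636176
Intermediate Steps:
D(I, o) = 2*I*o
v = 42 (v = -6*(-1 - 2*3) = -6*(-1 - 6) = -6*(-7) = 42)
u(S) = 42*S² (u(S) = (S*S)*42 = S²*42 = 42*S²)
U = 30276 (U = (42*(-2)² + 2*(-1)*(-3))² = (42*4 + 6)² = (168 + 6)² = 174² = 30276)
U² = 30276² = 916636176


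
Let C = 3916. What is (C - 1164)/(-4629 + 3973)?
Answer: -172/41 ≈ -4.1951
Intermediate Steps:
(C - 1164)/(-4629 + 3973) = (3916 - 1164)/(-4629 + 3973) = 2752/(-656) = 2752*(-1/656) = -172/41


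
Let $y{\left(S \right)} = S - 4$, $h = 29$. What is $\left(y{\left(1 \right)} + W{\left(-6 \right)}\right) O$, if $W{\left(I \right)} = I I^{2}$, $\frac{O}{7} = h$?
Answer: $-44457$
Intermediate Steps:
$y{\left(S \right)} = -4 + S$
$O = 203$ ($O = 7 \cdot 29 = 203$)
$W{\left(I \right)} = I^{3}$
$\left(y{\left(1 \right)} + W{\left(-6 \right)}\right) O = \left(\left(-4 + 1\right) + \left(-6\right)^{3}\right) 203 = \left(-3 - 216\right) 203 = \left(-219\right) 203 = -44457$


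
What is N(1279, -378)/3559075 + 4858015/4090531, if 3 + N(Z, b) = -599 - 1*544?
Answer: 17285351987599/14558506618825 ≈ 1.1873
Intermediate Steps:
N(Z, b) = -1146 (N(Z, b) = -3 + (-599 - 1*544) = -3 + (-599 - 544) = -3 - 1143 = -1146)
N(1279, -378)/3559075 + 4858015/4090531 = -1146/3559075 + 4858015/4090531 = 17285351987599/14558506618825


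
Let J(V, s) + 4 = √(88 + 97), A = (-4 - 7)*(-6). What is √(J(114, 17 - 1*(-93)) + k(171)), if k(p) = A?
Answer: √(62 + √185) ≈ 8.6949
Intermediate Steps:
A = 66 (A = -11*(-6) = 66)
J(V, s) = -4 + √185 (J(V, s) = -4 + √(88 + 97) = -4 + √185)
k(p) = 66
√(J(114, 17 - 1*(-93)) + k(171)) = √((-4 + √185) + 66) = √(62 + √185)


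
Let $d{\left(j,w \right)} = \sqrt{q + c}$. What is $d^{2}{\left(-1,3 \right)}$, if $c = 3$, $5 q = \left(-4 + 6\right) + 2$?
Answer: $\frac{19}{5} \approx 3.8$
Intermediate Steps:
$q = \frac{4}{5}$ ($q = \frac{\left(-4 + 6\right) + 2}{5} = \frac{2 + 2}{5} = \frac{1}{5} \cdot 4 = \frac{4}{5} \approx 0.8$)
$d{\left(j,w \right)} = \frac{\sqrt{95}}{5}$ ($d{\left(j,w \right)} = \sqrt{\frac{4}{5} + 3} = \sqrt{\frac{19}{5}} = \frac{\sqrt{95}}{5}$)
$d^{2}{\left(-1,3 \right)} = \left(\frac{\sqrt{95}}{5}\right)^{2} = \frac{19}{5}$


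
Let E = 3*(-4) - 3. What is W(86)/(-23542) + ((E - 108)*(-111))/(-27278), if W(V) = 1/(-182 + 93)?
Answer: -7151564284/14288475541 ≈ -0.50051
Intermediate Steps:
E = -15 (E = -12 - 3 = -15)
W(V) = -1/89 (W(V) = 1/(-89) = -1/89)
W(86)/(-23542) + ((E - 108)*(-111))/(-27278) = -1/89/(-23542) + ((-15 - 108)*(-111))/(-27278) = -1/89*(-1/23542) - 123*(-111)*(-1/27278) = 1/2095238 + 13653*(-1/27278) = 1/2095238 - 13653/27278 = -7151564284/14288475541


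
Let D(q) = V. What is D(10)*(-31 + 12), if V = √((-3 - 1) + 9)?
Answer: -19*√5 ≈ -42.485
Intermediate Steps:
V = √5 (V = √(-4 + 9) = √5 ≈ 2.2361)
D(q) = √5
D(10)*(-31 + 12) = √5*(-31 + 12) = √5*(-19) = -19*√5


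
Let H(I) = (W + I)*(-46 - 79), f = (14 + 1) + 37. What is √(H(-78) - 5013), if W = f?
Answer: I*√1763 ≈ 41.988*I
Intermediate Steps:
f = 52 (f = 15 + 37 = 52)
W = 52
H(I) = -6500 - 125*I (H(I) = (52 + I)*(-46 - 79) = (52 + I)*(-125) = -6500 - 125*I)
√(H(-78) - 5013) = √((-6500 - 125*(-78)) - 5013) = √((-6500 + 9750) - 5013) = √(3250 - 5013) = √(-1763) = I*√1763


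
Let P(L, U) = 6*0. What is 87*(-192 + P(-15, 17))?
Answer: -16704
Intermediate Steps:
P(L, U) = 0
87*(-192 + P(-15, 17)) = 87*(-192 + 0) = 87*(-192) = -16704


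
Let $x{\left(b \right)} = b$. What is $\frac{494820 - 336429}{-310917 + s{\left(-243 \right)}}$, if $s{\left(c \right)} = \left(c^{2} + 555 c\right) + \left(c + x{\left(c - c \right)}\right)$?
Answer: $- \frac{52797}{128992} \approx -0.4093$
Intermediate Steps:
$s{\left(c \right)} = c^{2} + 556 c$ ($s{\left(c \right)} = \left(c^{2} + 555 c\right) + \left(c + \left(c - c\right)\right) = \left(c^{2} + 555 c\right) + \left(c + 0\right) = \left(c^{2} + 555 c\right) + c = c^{2} + 556 c$)
$\frac{494820 - 336429}{-310917 + s{\left(-243 \right)}} = \frac{494820 - 336429}{-310917 - 243 \left(556 - 243\right)} = \frac{158391}{-310917 - 76059} = \frac{158391}{-386976} = 158391 \left(- \frac{1}{386976}\right) = - \frac{52797}{128992}$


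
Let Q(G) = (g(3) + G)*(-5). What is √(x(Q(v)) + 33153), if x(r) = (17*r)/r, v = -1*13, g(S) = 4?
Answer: √33170 ≈ 182.13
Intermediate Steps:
v = -13
Q(G) = -20 - 5*G (Q(G) = (4 + G)*(-5) = -20 - 5*G)
x(r) = 17
√(x(Q(v)) + 33153) = √(17 + 33153) = √33170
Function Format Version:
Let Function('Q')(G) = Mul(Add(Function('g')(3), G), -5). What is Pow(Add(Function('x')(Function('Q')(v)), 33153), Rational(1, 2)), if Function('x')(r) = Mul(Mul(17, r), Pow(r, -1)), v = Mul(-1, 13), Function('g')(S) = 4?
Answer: Pow(33170, Rational(1, 2)) ≈ 182.13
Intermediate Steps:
v = -13
Function('Q')(G) = Add(-20, Mul(-5, G)) (Function('Q')(G) = Mul(Add(4, G), -5) = Add(-20, Mul(-5, G)))
Function('x')(r) = 17
Pow(Add(Function('x')(Function('Q')(v)), 33153), Rational(1, 2)) = Pow(Add(17, 33153), Rational(1, 2)) = Pow(33170, Rational(1, 2))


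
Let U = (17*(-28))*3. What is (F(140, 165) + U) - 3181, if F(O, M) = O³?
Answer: 2739391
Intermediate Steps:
U = -1428 (U = -476*3 = -1428)
(F(140, 165) + U) - 3181 = (140³ - 1428) - 3181 = (2744000 - 1428) - 3181 = 2742572 - 3181 = 2739391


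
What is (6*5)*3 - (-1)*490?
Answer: 580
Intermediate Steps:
(6*5)*3 - (-1)*490 = 30*3 - 1*(-490) = 90 + 490 = 580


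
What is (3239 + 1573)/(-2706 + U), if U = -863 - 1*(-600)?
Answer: -4812/2969 ≈ -1.6207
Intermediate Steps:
U = -263 (U = -863 + 600 = -263)
(3239 + 1573)/(-2706 + U) = (3239 + 1573)/(-2706 - 263) = 4812/(-2969) = 4812*(-1/2969) = -4812/2969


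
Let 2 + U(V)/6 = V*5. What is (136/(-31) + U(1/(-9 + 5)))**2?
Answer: 2193361/3844 ≈ 570.59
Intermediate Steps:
U(V) = -12 + 30*V (U(V) = -12 + 6*(V*5) = -12 + 6*(5*V) = -12 + 30*V)
(136/(-31) + U(1/(-9 + 5)))**2 = (136/(-31) + (-12 + 30/(-9 + 5)))**2 = (136*(-1/31) + (-12 + 30/(-4)))**2 = (-136/31 + (-12 + 30*(-1/4)))**2 = (-136/31 + (-12 - 15/2))**2 = (-136/31 - 39/2)**2 = (-1481/62)**2 = 2193361/3844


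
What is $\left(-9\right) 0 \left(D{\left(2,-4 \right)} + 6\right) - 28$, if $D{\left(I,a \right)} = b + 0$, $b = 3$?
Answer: $-28$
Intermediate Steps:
$D{\left(I,a \right)} = 3$ ($D{\left(I,a \right)} = 3 + 0 = 3$)
$\left(-9\right) 0 \left(D{\left(2,-4 \right)} + 6\right) - 28 = \left(-9\right) 0 \left(3 + 6\right) - 28 = 0 \cdot 9 - 28 = 0 - 28 = -28$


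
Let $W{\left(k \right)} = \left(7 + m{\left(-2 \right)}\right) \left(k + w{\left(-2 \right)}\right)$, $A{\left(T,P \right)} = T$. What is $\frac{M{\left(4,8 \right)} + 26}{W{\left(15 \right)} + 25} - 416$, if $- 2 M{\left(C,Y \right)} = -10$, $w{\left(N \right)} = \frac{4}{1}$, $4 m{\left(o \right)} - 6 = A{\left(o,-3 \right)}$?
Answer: $- \frac{73601}{177} \approx -415.82$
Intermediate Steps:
$m{\left(o \right)} = \frac{3}{2} + \frac{o}{4}$
$w{\left(N \right)} = 4$ ($w{\left(N \right)} = 4 \cdot 1 = 4$)
$M{\left(C,Y \right)} = 5$ ($M{\left(C,Y \right)} = \left(- \frac{1}{2}\right) \left(-10\right) = 5$)
$W{\left(k \right)} = 32 + 8 k$ ($W{\left(k \right)} = \left(7 + \left(\frac{3}{2} + \frac{1}{4} \left(-2\right)\right)\right) \left(k + 4\right) = \left(7 + \left(\frac{3}{2} - \frac{1}{2}\right)\right) \left(4 + k\right) = \left(7 + 1\right) \left(4 + k\right) = 8 \left(4 + k\right) = 32 + 8 k$)
$\frac{M{\left(4,8 \right)} + 26}{W{\left(15 \right)} + 25} - 416 = \frac{5 + 26}{\left(32 + 8 \cdot 15\right) + 25} - 416 = \frac{31}{\left(32 + 120\right) + 25} - 416 = \frac{31}{152 + 25} - 416 = \frac{31}{177} - 416 = - \frac{73601}{177}$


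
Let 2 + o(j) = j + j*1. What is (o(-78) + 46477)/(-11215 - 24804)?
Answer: -46319/36019 ≈ -1.2860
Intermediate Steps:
o(j) = -2 + 2*j (o(j) = -2 + (j + j*1) = -2 + (j + j) = -2 + 2*j)
(o(-78) + 46477)/(-11215 - 24804) = ((-2 + 2*(-78)) + 46477)/(-11215 - 24804) = ((-2 - 156) + 46477)/(-36019) = (-158 + 46477)*(-1/36019) = 46319*(-1/36019) = -46319/36019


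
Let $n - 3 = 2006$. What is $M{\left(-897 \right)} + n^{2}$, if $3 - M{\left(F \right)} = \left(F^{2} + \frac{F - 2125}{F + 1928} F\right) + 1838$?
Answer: $\frac{3327045013}{1031} \approx 3.227 \cdot 10^{6}$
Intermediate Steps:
$n = 2009$ ($n = 3 + 2006 = 2009$)
$M{\left(F \right)} = -1835 - F^{2} - \frac{F \left(-2125 + F\right)}{1928 + F}$ ($M{\left(F \right)} = 3 - \left(\left(F^{2} + \frac{F - 2125}{F + 1928} F\right) + 1838\right) = 3 - \left(\left(F^{2} + \frac{-2125 + F}{1928 + F} F\right) + 1838\right) = 3 - \left(\left(F^{2} + \frac{F \left(-2125 + F\right)}{1928 + F}\right) + 1838\right) = 3 - \left(1838 + F^{2} + \frac{F \left(-2125 + F\right)}{1928 + F}\right) = -1835 - F^{2} - \frac{F \left(-2125 + F\right)}{1928 + F}$)
$M{\left(-897 \right)} + n^{2} = \frac{-3537880 - \left(-897\right)^{3} - 1929 \left(-897\right)^{2} + 290 \left(-897\right)}{1928 - 897} + 2009^{2} = \frac{-3537880 - -721734273 - 1552090761 - 260130}{1031} + 4036081 = \frac{-3537880 + 721734273 - 1552090761 - 260130}{1031} + 4036081 = \frac{1}{1031} \left(-834154498\right) + 4036081 = - \frac{834154498}{1031} + 4036081 = \frac{3327045013}{1031}$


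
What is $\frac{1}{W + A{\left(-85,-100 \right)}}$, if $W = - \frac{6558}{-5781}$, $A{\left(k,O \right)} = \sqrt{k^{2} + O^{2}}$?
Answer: $- \frac{4212422}{63957313429} + \frac{18566645 \sqrt{689}}{63957313429} \approx 0.0075541$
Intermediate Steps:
$A{\left(k,O \right)} = \sqrt{O^{2} + k^{2}}$
$W = \frac{2186}{1927}$ ($W = \left(-6558\right) \left(- \frac{1}{5781}\right) = \frac{2186}{1927} \approx 1.1344$)
$\frac{1}{W + A{\left(-85,-100 \right)}} = \frac{1}{\frac{2186}{1927} + \sqrt{\left(-100\right)^{2} + \left(-85\right)^{2}}} = \frac{1}{\frac{2186}{1927} + \sqrt{10000 + 7225}} = \frac{1}{\frac{2186}{1927} + \sqrt{17225}} = \frac{1}{\frac{2186}{1927} + 5 \sqrt{689}}$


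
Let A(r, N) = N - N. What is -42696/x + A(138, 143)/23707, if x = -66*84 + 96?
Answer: 1779/227 ≈ 7.8370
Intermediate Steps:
A(r, N) = 0
x = -5448 (x = -5544 + 96 = -5448)
-42696/x + A(138, 143)/23707 = -42696/(-5448) + 0/23707 = -42696*(-1/5448) + 0*(1/23707) = 1779/227 + 0 = 1779/227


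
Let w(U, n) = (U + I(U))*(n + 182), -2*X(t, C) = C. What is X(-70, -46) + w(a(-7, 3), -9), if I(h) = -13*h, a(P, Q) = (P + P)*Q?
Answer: 87215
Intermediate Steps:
X(t, C) = -C/2
a(P, Q) = 2*P*Q (a(P, Q) = (2*P)*Q = 2*P*Q)
w(U, n) = -12*U*(182 + n) (w(U, n) = (U - 13*U)*(n + 182) = (-12*U)*(182 + n) = -12*U*(182 + n))
X(-70, -46) + w(a(-7, 3), -9) = -1/2*(-46) + 12*(2*(-7)*3)*(-182 - 1*(-9)) = 23 + 12*(-42)*(-182 + 9) = 23 + 12*(-42)*(-173) = 23 + 87192 = 87215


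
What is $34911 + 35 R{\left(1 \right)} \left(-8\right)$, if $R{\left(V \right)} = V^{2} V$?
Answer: $34631$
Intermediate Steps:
$R{\left(V \right)} = V^{3}$
$34911 + 35 R{\left(1 \right)} \left(-8\right) = 34911 + 35 \cdot 1^{3} \left(-8\right) = 34911 + 35 \cdot 1 \left(-8\right) = 34911 + 35 \left(-8\right) = 34911 - 280 = 34631$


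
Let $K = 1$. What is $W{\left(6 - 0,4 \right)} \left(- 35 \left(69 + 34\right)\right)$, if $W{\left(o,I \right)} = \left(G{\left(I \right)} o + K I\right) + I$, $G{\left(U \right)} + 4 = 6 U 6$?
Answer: $-3057040$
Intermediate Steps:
$G{\left(U \right)} = -4 + 36 U$ ($G{\left(U \right)} = -4 + 6 U 6 = -4 + 36 U$)
$W{\left(o,I \right)} = 2 I + o \left(-4 + 36 I\right)$ ($W{\left(o,I \right)} = \left(\left(-4 + 36 I\right) o + 1 I\right) + I = \left(o \left(-4 + 36 I\right) + I\right) + I = \left(I + o \left(-4 + 36 I\right)\right) + I = 2 I + o \left(-4 + 36 I\right)$)
$W{\left(6 - 0,4 \right)} \left(- 35 \left(69 + 34\right)\right) = \left(2 \cdot 4 + 4 \left(6 - 0\right) \left(-1 + 9 \cdot 4\right)\right) \left(- 35 \left(69 + 34\right)\right) = \left(8 + 4 \left(6 + 0\right) \left(-1 + 36\right)\right) \left(\left(-35\right) 103\right) = \left(8 + 4 \cdot 6 \cdot 35\right) \left(-3605\right) = \left(8 + 840\right) \left(-3605\right) = 848 \left(-3605\right) = -3057040$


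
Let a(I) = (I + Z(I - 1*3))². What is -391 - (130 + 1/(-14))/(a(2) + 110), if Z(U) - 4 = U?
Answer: -740809/1890 ≈ -391.96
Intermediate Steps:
Z(U) = 4 + U
a(I) = (1 + 2*I)² (a(I) = (I + (4 + (I - 1*3)))² = (I + (4 + (I - 3)))² = (I + (4 + (-3 + I)))² = (I + (1 + I))² = (1 + 2*I)²)
-391 - (130 + 1/(-14))/(a(2) + 110) = -391 - (130 + 1/(-14))/((1 + 2*2)² + 110) = -391 - (130 - 1/14)/((1 + 4)² + 110) = -391 - 1819/(14*(5² + 110)) = -391 - 1819/(14*(25 + 110)) = -391 - 1819/(14*135) = -391 - 1*1819/1890 = -391 - 1819/1890 = -740809/1890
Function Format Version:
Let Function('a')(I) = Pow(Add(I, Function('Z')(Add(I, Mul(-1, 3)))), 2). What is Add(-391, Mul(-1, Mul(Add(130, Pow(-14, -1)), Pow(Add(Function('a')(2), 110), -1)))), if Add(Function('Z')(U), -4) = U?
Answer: Rational(-740809, 1890) ≈ -391.96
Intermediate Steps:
Function('Z')(U) = Add(4, U)
Function('a')(I) = Pow(Add(1, Mul(2, I)), 2) (Function('a')(I) = Pow(Add(I, Add(4, Add(I, Mul(-1, 3)))), 2) = Pow(Add(I, Add(4, Add(I, -3))), 2) = Pow(Add(I, Add(4, Add(-3, I))), 2) = Pow(Add(I, Add(1, I)), 2) = Pow(Add(1, Mul(2, I)), 2))
Add(-391, Mul(-1, Mul(Add(130, Pow(-14, -1)), Pow(Add(Function('a')(2), 110), -1)))) = Add(-391, Mul(-1, Mul(Add(130, Pow(-14, -1)), Pow(Add(Pow(Add(1, Mul(2, 2)), 2), 110), -1)))) = Add(-391, Mul(-1, Mul(Add(130, Rational(-1, 14)), Pow(Add(Pow(Add(1, 4), 2), 110), -1)))) = Add(-391, Mul(-1, Mul(Rational(1819, 14), Pow(Add(Pow(5, 2), 110), -1)))) = Add(-391, Mul(-1, Mul(Rational(1819, 14), Pow(Add(25, 110), -1)))) = Add(-391, Mul(-1, Mul(Rational(1819, 14), Pow(135, -1)))) = Add(-391, Mul(-1, Mul(Rational(1819, 14), Rational(1, 135)))) = Add(-391, Mul(-1, Rational(1819, 1890))) = Add(-391, Rational(-1819, 1890)) = Rational(-740809, 1890)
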